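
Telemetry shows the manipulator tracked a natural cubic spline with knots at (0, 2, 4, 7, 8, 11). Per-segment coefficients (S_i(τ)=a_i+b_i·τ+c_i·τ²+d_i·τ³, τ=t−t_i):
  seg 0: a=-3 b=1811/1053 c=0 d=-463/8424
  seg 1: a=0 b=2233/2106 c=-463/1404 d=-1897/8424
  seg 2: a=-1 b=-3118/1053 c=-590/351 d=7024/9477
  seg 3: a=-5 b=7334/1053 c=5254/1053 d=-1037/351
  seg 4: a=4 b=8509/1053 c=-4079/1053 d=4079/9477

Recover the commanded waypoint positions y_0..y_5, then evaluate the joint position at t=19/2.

y_0=-3 y_1=0 y_2=-1 y_3=-5 y_4=4 y_5=5
S(19/2) = 8291/936

y_0 = S_0(0) = a_0 = -3
y_1 = S_1(0) = a_1 = 0
y_2 = S_2(0) = a_2 = -1
y_3 = S_3(0) = a_3 = -5
y_4 = S_4(0) = a_4 = 4
y_5 = S_4(3) = 5
t_q=19/2 is in segment 4 (τ=3/2); S_4(τ)=8291/936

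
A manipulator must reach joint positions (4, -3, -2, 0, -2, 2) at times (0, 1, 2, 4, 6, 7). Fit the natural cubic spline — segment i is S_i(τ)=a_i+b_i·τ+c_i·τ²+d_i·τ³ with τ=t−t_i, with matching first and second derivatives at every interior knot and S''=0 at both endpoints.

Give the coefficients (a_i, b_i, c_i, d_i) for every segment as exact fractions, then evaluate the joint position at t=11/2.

  seg 0: a=4 b=-2072/229 c=0 d=469/229
  seg 1: a=-3 b=-665/229 c=1407/229 d=-513/229
  seg 2: a=-2 b=610/229 c=-132/229 d=-117/916
  seg 3: a=0 b=-269/229 c=-615/458 d=655/916
  seg 4: a=-2 b=466/229 c=675/229 d=-225/229
S(11/2) = -17367/7328

Δ: Δ0=-7, Δ1=1, Δ2=1, Δ3=-1, Δ4=4
row 1: diag=4, rhs=48; c'=1/4, d'=12
row 2: denom=6−1·1/4=23/4; d'=(0−1·12)/(23/4)=-48/23
row 3: denom=8−2·8/23=168/23; d'=(-12−2·-48/23)/(168/23)=-15/14
row 4: denom=6−2·23/84=229/42; d'=(30−2·-15/14)/(229/42)=1350/229
back: M4=1350/229
back: M3=-15/14−23/84·1350/229=-615/229
back: M2=-48/23−8/23·-615/229=-264/229
back: M1=12−1/4·-264/229=2814/229
M: M0=0, M1=2814/229, M2=-264/229, M3=-615/229, M4=1350/229, M5=0
seg 0: a=4, c=M0/2=0, d=(M1−M0)/(6·1)=469/229, b=Δ0−h0·(2M0+M1)/6=-2072/229
seg 1: a=-3, c=M1/2=1407/229, d=(M2−M1)/(6·1)=-513/229, b=Δ1−h1·(2M1+M2)/6=-665/229
seg 2: a=-2, c=M2/2=-132/229, d=(M3−M2)/(6·2)=-117/916, b=Δ2−h2·(2M2+M3)/6=610/229
seg 3: a=0, c=M3/2=-615/458, d=(M4−M3)/(6·2)=655/916, b=Δ3−h3·(2M3+M4)/6=-269/229
seg 4: a=-2, c=M4/2=675/229, d=(M5−M4)/(6·1)=-225/229, b=Δ4−h4·(2M4+M5)/6=466/229
t_q=11/2 → seg 3, τ=3/2; S=0+-269/229·τ+-615/458·τ²+655/916·τ³=-17367/7328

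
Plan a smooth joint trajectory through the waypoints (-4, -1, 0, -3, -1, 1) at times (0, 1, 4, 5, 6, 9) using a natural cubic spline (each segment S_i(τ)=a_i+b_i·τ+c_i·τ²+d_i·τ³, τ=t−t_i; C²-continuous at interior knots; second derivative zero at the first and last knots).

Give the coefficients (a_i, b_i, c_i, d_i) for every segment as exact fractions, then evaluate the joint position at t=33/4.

Δ: Δ0=3, Δ1=1/3, Δ2=-3, Δ3=2, Δ4=2/3
row 1: diag=8, rhs=-16; c'=3/8, d'=-2
row 2: denom=8−3·3/8=55/8; d'=(-20−3·-2)/(55/8)=-112/55
row 3: denom=4−1·8/55=212/55; d'=(30−1·-112/55)/(212/55)=881/106
row 4: denom=8−1·55/212=1641/212; d'=(-8−1·881/106)/(1641/212)=-3458/1641
back: M4=-3458/1641
back: M3=881/106−55/212·-3458/1641=14536/1641
back: M2=-112/55−8/55·14536/1641=-5456/1641
back: M1=-2−3/8·-5456/1641=-412/547
M: M0=0, M1=-412/547, M2=-5456/1641, M3=14536/1641, M4=-3458/1641, M5=0
seg 0: a=-4, c=M0/2=0, d=(M1−M0)/(6·1)=-206/1641, b=Δ0−h0·(2M0+M1)/6=5129/1641
seg 1: a=-1, c=M1/2=-206/547, d=(M2−M1)/(6·3)=-2110/14769, b=Δ1−h1·(2M1+M2)/6=4511/1641
seg 2: a=0, c=M2/2=-2728/1641, d=(M3−M2)/(6·1)=3332/1641, b=Δ2−h2·(2M2+M3)/6=-5527/1641
seg 3: a=-3, c=M3/2=7268/1641, d=(M4−M3)/(6·1)=-2999/1641, b=Δ3−h3·(2M3+M4)/6=-329/547
seg 4: a=-1, c=M4/2=-1729/1641, d=(M5−M4)/(6·3)=1729/14769, b=Δ4−h4·(2M4+M5)/6=4552/1641
t_q=33/4 → seg 4, τ=9/4; S=-1+4552/1641·τ+-1729/1641·τ²+1729/14769·τ³=43439/35008

  seg 0: a=-4 b=5129/1641 c=0 d=-206/1641
  seg 1: a=-1 b=4511/1641 c=-206/547 d=-2110/14769
  seg 2: a=0 b=-5527/1641 c=-2728/1641 d=3332/1641
  seg 3: a=-3 b=-329/547 c=7268/1641 d=-2999/1641
  seg 4: a=-1 b=4552/1641 c=-1729/1641 d=1729/14769
S(33/4) = 43439/35008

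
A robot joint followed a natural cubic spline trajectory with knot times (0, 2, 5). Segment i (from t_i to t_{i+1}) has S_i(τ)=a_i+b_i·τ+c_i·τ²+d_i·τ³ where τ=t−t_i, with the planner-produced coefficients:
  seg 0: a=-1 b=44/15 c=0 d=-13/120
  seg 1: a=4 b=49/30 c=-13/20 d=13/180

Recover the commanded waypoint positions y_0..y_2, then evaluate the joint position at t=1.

y_0=-1 y_1=4 y_2=5
S(1) = 73/40

y_0 = S_0(0) = a_0 = -1
y_1 = S_1(0) = a_1 = 4
y_2 = S_1(3) = 5
t_q=1 is in segment 0 (τ=1); S_0(τ)=73/40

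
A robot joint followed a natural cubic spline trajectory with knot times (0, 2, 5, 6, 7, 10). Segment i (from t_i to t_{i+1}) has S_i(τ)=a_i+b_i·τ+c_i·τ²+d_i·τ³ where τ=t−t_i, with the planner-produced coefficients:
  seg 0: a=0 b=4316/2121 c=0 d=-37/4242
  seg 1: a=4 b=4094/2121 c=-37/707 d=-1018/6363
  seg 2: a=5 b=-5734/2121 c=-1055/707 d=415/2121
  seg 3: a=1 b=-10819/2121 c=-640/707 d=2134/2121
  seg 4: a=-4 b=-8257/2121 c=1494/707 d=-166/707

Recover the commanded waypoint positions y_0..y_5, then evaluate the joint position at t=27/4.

y_0=0 y_1=4 y_2=5 y_3=1 y_4=-4 y_5=-3
S(27/4) = -65845/22624

y_0 = S_0(0) = a_0 = 0
y_1 = S_1(0) = a_1 = 4
y_2 = S_2(0) = a_2 = 5
y_3 = S_3(0) = a_3 = 1
y_4 = S_4(0) = a_4 = -4
y_5 = S_4(3) = -3
t_q=27/4 is in segment 3 (τ=3/4); S_3(τ)=-65845/22624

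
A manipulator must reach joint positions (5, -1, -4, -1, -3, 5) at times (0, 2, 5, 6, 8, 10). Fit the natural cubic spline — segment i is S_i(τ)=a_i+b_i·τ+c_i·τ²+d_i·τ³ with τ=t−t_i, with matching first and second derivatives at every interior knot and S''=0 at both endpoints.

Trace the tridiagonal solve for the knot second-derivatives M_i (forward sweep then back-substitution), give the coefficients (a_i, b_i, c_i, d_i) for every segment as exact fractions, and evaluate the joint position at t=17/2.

Δ: Δ0=-3, Δ1=-1, Δ2=3, Δ3=-1, Δ4=4
row 1: diag=10, rhs=12; c'=3/10, d'=6/5
row 2: denom=8−3·3/10=71/10; d'=(24−3·6/5)/(71/10)=204/71
row 3: denom=6−1·10/71=416/71; d'=(-24−1·204/71)/(416/71)=-477/104
row 4: denom=8−2·71/208=761/104; d'=(30−2·-477/104)/(761/104)=4074/761
back: M4=4074/761
back: M3=-477/104−71/208·4074/761=-4881/761
back: M2=204/71−10/71·-4881/761=2874/761
back: M1=6/5−3/10·2874/761=51/761
M: M0=0, M1=51/761, M2=2874/761, M3=-4881/761, M4=4074/761, M5=0
seg 0: a=5, c=M0/2=0, d=(M1−M0)/(6·2)=17/3044, b=Δ0−h0·(2M0+M1)/6=-2300/761
seg 1: a=-1, c=M1/2=51/1522, d=(M2−M1)/(6·3)=941/4566, b=Δ1−h1·(2M1+M2)/6=-2249/761
seg 2: a=-4, c=M2/2=1437/761, d=(M3−M2)/(6·1)=-2585/1522, b=Δ2−h2·(2M2+M3)/6=4277/1522
seg 3: a=-1, c=M3/2=-4881/1522, d=(M4−M3)/(6·2)=2985/3044, b=Δ3−h3·(2M3+M4)/6=1135/761
seg 4: a=-3, c=M4/2=2037/761, d=(M5−M4)/(6·2)=-679/1522, b=Δ4−h4·(2M4+M5)/6=328/761
t_q=17/2 → seg 4, τ=1/2; S=-3+328/761·τ+2037/761·τ²+-679/1522·τ³=-26435/12176

  seg 0: a=5 b=-2300/761 c=0 d=17/3044
  seg 1: a=-1 b=-2249/761 c=51/1522 d=941/4566
  seg 2: a=-4 b=4277/1522 c=1437/761 d=-2585/1522
  seg 3: a=-1 b=1135/761 c=-4881/1522 d=2985/3044
  seg 4: a=-3 b=328/761 c=2037/761 d=-679/1522
S(17/2) = -26435/12176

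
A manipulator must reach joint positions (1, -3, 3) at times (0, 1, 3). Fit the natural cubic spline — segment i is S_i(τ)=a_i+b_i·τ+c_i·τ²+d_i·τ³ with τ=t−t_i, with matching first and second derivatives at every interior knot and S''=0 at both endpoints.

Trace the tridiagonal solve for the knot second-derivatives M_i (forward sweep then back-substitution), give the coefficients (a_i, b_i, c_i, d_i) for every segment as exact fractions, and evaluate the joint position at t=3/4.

  seg 0: a=1 b=-31/6 c=0 d=7/6
  seg 1: a=-3 b=-5/3 c=7/2 d=-7/12
S(3/4) = -305/128

Δ: Δ0=-4, Δ1=3
row 1: diag=6, rhs=42; c'=1/3, d'=7
back: M1=7
M: M0=0, M1=7, M2=0
seg 0: a=1, c=M0/2=0, d=(M1−M0)/(6·1)=7/6, b=Δ0−h0·(2M0+M1)/6=-31/6
seg 1: a=-3, c=M1/2=7/2, d=(M2−M1)/(6·2)=-7/12, b=Δ1−h1·(2M1+M2)/6=-5/3
t_q=3/4 → seg 0, τ=3/4; S=1+-31/6·τ+0·τ²+7/6·τ³=-305/128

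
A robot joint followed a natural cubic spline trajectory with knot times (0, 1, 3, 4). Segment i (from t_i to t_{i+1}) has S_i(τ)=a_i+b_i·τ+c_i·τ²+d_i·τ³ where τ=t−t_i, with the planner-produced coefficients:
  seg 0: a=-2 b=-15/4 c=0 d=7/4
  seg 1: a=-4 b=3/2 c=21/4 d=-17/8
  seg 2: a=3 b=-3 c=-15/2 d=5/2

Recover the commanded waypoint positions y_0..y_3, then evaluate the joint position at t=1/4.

y_0 = S_0(0) = a_0 = -2
y_1 = S_1(0) = a_1 = -4
y_2 = S_2(0) = a_2 = 3
y_3 = S_2(1) = -5
t_q=1/4 is in segment 0 (τ=1/4); S_0(τ)=-745/256

y_0=-2 y_1=-4 y_2=3 y_3=-5
S(1/4) = -745/256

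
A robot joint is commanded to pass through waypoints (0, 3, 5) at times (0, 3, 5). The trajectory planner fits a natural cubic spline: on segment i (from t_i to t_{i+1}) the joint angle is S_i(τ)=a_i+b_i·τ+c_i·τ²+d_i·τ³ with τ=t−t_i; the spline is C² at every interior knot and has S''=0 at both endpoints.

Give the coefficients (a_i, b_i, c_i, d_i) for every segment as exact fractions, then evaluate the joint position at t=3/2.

  seg 0: a=0 b=1 c=0 d=0
  seg 1: a=3 b=1 c=0 d=0
S(3/2) = 3/2

Δ: Δ0=1, Δ1=1
row 1: diag=10, rhs=0; c'=1/5, d'=0
back: M1=0
M: M0=0, M1=0, M2=0
seg 0: a=0, c=M0/2=0, d=(M1−M0)/(6·3)=0, b=Δ0−h0·(2M0+M1)/6=1
seg 1: a=3, c=M1/2=0, d=(M2−M1)/(6·2)=0, b=Δ1−h1·(2M1+M2)/6=1
t_q=3/2 → seg 0, τ=3/2; S=0+1·τ+0·τ²+0·τ³=3/2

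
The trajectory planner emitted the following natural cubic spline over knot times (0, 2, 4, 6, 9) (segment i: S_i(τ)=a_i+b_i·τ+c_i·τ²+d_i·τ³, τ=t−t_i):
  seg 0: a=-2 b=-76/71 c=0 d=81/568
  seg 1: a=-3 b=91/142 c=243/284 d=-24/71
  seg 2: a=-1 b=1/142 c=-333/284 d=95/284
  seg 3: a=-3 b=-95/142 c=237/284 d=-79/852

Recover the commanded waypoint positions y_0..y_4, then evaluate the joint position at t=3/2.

y_0 = S_0(0) = a_0 = -2
y_1 = S_1(0) = a_1 = -3
y_2 = S_2(0) = a_2 = -1
y_3 = S_3(0) = a_3 = -3
y_4 = S_3(3) = 0
t_q=3/2 is in segment 0 (τ=3/2); S_0(τ)=-14197/4544

y_0=-2 y_1=-3 y_2=-1 y_3=-3 y_4=0
S(3/2) = -14197/4544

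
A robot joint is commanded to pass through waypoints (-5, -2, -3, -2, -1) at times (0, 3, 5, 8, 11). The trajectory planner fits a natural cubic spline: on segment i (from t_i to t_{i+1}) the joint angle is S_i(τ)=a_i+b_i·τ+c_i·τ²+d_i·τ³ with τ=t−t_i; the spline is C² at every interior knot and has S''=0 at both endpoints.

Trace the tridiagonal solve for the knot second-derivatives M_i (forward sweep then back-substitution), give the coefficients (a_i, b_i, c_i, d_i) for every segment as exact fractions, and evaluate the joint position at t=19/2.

Δ: Δ0=1, Δ1=-1/2, Δ2=1/3, Δ3=1/3
row 1: diag=10, rhs=-9; c'=1/5, d'=-9/10
row 2: denom=10−2·1/5=48/5; d'=(5−2·-9/10)/(48/5)=17/24
row 3: denom=12−3·5/16=177/16; d'=(0−3·17/24)/(177/16)=-34/177
back: M3=-34/177
back: M2=17/24−5/16·-34/177=136/177
back: M1=-9/10−1/5·136/177=-373/354
M: M0=0, M1=-373/354, M2=136/177, M3=-34/177, M4=0
seg 0: a=-5, c=M0/2=0, d=(M1−M0)/(6·3)=-373/6372, b=Δ0−h0·(2M0+M1)/6=1081/708
seg 1: a=-2, c=M1/2=-373/708, d=(M2−M1)/(6·2)=215/1416, b=Δ1−h1·(2M1+M2)/6=-19/354
seg 2: a=-3, c=M2/2=68/177, d=(M3−M2)/(6·3)=-85/1593, b=Δ2−h2·(2M2+M3)/6=-20/59
seg 3: a=-2, c=M3/2=-17/177, d=(M4−M3)/(6·3)=17/1593, b=Δ3−h3·(2M3+M4)/6=31/59
t_q=19/2 → seg 3, τ=3/2; S=-2+31/59·τ+-17/177·τ²+17/1593·τ³=-657/472

  seg 0: a=-5 b=1081/708 c=0 d=-373/6372
  seg 1: a=-2 b=-19/354 c=-373/708 d=215/1416
  seg 2: a=-3 b=-20/59 c=68/177 d=-85/1593
  seg 3: a=-2 b=31/59 c=-17/177 d=17/1593
S(19/2) = -657/472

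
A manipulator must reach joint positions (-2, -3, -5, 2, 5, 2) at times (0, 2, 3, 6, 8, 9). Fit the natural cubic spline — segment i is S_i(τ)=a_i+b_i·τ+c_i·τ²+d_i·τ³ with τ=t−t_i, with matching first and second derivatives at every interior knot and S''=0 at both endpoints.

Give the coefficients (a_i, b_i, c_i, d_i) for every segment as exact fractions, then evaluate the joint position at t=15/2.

  seg 0: a=-2 b=367/1731 c=0 d=-2465/13848
  seg 1: a=-3 b=-6661/3462 c=-2465/2308 d=6869/6924
  seg 2: a=-5 b=-7505/6924 c=1101/577 d=-1775/6924
  seg 3: a=2 b=11921/3462 c=-921/2308 d=-3965/13848
  seg 4: a=5 b=-2750/1731 c=-2443/1154 d=2443/3462
S(15/2) = 195751/36928

Δ: Δ0=-1/2, Δ1=-2, Δ2=7/3, Δ3=3/2, Δ4=-3
row 1: diag=6, rhs=-9; c'=1/6, d'=-3/2
row 2: denom=8−1·1/6=47/6; d'=(26−1·-3/2)/(47/6)=165/47
row 3: denom=10−3·18/47=416/47; d'=(-5−3·165/47)/(416/47)=-365/208
row 4: denom=6−2·47/208=577/104; d'=(-27−2·-365/208)/(577/104)=-2443/577
back: M4=-2443/577
back: M3=-365/208−47/208·-2443/577=-921/1154
back: M2=165/47−18/47·-921/1154=2202/577
back: M1=-3/2−1/6·2202/577=-2465/1154
M: M0=0, M1=-2465/1154, M2=2202/577, M3=-921/1154, M4=-2443/577, M5=0
seg 0: a=-2, c=M0/2=0, d=(M1−M0)/(6·2)=-2465/13848, b=Δ0−h0·(2M0+M1)/6=367/1731
seg 1: a=-3, c=M1/2=-2465/2308, d=(M2−M1)/(6·1)=6869/6924, b=Δ1−h1·(2M1+M2)/6=-6661/3462
seg 2: a=-5, c=M2/2=1101/577, d=(M3−M2)/(6·3)=-1775/6924, b=Δ2−h2·(2M2+M3)/6=-7505/6924
seg 3: a=2, c=M3/2=-921/2308, d=(M4−M3)/(6·2)=-3965/13848, b=Δ3−h3·(2M3+M4)/6=11921/3462
seg 4: a=5, c=M4/2=-2443/1154, d=(M5−M4)/(6·1)=2443/3462, b=Δ4−h4·(2M4+M5)/6=-2750/1731
t_q=15/2 → seg 3, τ=3/2; S=2+11921/3462·τ+-921/2308·τ²+-3965/13848·τ³=195751/36928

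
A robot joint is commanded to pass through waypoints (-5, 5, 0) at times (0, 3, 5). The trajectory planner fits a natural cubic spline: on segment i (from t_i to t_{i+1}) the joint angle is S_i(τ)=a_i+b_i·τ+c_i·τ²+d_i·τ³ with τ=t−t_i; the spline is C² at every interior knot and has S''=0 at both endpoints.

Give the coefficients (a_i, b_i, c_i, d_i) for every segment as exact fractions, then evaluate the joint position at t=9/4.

Δ: Δ0=10/3, Δ1=-5/2
row 1: diag=10, rhs=-35; c'=1/5, d'=-7/2
back: M1=-7/2
M: M0=0, M1=-7/2, M2=0
seg 0: a=-5, c=M0/2=0, d=(M1−M0)/(6·3)=-7/36, b=Δ0−h0·(2M0+M1)/6=61/12
seg 1: a=5, c=M1/2=-7/4, d=(M2−M1)/(6·2)=7/24, b=Δ1−h1·(2M1+M2)/6=-1/6
t_q=9/4 → seg 0, τ=9/4; S=-5+61/12·τ+0·τ²+-7/36·τ³=1081/256

  seg 0: a=-5 b=61/12 c=0 d=-7/36
  seg 1: a=5 b=-1/6 c=-7/4 d=7/24
S(9/4) = 1081/256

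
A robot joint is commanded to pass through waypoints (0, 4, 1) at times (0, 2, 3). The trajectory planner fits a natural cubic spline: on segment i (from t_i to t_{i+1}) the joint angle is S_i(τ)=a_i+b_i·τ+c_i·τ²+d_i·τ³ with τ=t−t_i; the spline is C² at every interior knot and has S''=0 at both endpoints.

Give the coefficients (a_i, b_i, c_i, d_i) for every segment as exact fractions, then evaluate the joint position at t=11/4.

Δ: Δ0=2, Δ1=-3
row 1: diag=6, rhs=-30; c'=1/6, d'=-5
back: M1=-5
M: M0=0, M1=-5, M2=0
seg 0: a=0, c=M0/2=0, d=(M1−M0)/(6·2)=-5/12, b=Δ0−h0·(2M0+M1)/6=11/3
seg 1: a=4, c=M1/2=-5/2, d=(M2−M1)/(6·1)=5/6, b=Δ1−h1·(2M1+M2)/6=-4/3
t_q=11/4 → seg 1, τ=3/4; S=4+-4/3·τ+-5/2·τ²+5/6·τ³=249/128

  seg 0: a=0 b=11/3 c=0 d=-5/12
  seg 1: a=4 b=-4/3 c=-5/2 d=5/6
S(11/4) = 249/128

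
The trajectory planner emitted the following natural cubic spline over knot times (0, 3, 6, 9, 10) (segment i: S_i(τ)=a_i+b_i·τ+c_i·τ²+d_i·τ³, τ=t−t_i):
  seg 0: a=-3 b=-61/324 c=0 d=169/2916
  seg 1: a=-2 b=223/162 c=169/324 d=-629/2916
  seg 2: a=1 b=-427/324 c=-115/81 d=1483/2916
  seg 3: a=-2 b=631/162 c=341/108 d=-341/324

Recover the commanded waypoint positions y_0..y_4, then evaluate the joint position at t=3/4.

y_0 = S_0(0) = a_0 = -3
y_1 = S_1(0) = a_1 = -2
y_2 = S_2(0) = a_2 = 1
y_3 = S_3(0) = a_3 = -2
y_4 = S_3(1) = 4
t_q=3/4 is in segment 0 (τ=3/4); S_0(τ)=-7181/2304

y_0=-3 y_1=-2 y_2=1 y_3=-2 y_4=4
S(3/4) = -7181/2304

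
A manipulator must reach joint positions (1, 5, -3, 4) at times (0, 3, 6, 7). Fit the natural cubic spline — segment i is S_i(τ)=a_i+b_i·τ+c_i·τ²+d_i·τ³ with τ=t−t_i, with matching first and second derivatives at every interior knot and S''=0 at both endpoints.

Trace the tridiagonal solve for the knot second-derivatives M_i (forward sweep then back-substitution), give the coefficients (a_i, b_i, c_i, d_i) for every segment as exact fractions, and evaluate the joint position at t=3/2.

Δ: Δ0=4/3, Δ1=-8/3, Δ2=7
row 1: diag=12, rhs=-24; c'=1/4, d'=-2
row 2: denom=8−3·1/4=29/4; d'=(58−3·-2)/(29/4)=256/29
back: M2=256/29
back: M1=-2−1/4·256/29=-122/29
M: M0=0, M1=-122/29, M2=256/29, M3=0
seg 0: a=1, c=M0/2=0, d=(M1−M0)/(6·3)=-61/261, b=Δ0−h0·(2M0+M1)/6=299/87
seg 1: a=5, c=M1/2=-61/29, d=(M2−M1)/(6·3)=21/29, b=Δ1−h1·(2M1+M2)/6=-250/87
seg 2: a=-3, c=M2/2=128/29, d=(M3−M2)/(6·1)=-128/87, b=Δ2−h2·(2M2+M3)/6=353/87
t_q=3/2 → seg 0, τ=3/2; S=1+299/87·τ+0·τ²+-61/261·τ³=1245/232

  seg 0: a=1 b=299/87 c=0 d=-61/261
  seg 1: a=5 b=-250/87 c=-61/29 d=21/29
  seg 2: a=-3 b=353/87 c=128/29 d=-128/87
S(3/2) = 1245/232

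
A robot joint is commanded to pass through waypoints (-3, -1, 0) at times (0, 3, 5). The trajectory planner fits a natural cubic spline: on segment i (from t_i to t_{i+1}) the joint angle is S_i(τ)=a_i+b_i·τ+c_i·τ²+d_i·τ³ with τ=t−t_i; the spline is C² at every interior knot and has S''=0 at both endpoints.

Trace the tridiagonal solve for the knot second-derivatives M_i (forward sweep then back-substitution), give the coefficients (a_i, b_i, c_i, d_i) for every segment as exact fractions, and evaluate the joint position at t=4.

Δ: Δ0=2/3, Δ1=1/2
row 1: diag=10, rhs=-1; c'=1/5, d'=-1/10
back: M1=-1/10
M: M0=0, M1=-1/10, M2=0
seg 0: a=-3, c=M0/2=0, d=(M1−M0)/(6·3)=-1/180, b=Δ0−h0·(2M0+M1)/6=43/60
seg 1: a=-1, c=M1/2=-1/20, d=(M2−M1)/(6·2)=1/120, b=Δ1−h1·(2M1+M2)/6=17/30
t_q=4 → seg 1, τ=1; S=-1+17/30·τ+-1/20·τ²+1/120·τ³=-19/40

  seg 0: a=-3 b=43/60 c=0 d=-1/180
  seg 1: a=-1 b=17/30 c=-1/20 d=1/120
S(4) = -19/40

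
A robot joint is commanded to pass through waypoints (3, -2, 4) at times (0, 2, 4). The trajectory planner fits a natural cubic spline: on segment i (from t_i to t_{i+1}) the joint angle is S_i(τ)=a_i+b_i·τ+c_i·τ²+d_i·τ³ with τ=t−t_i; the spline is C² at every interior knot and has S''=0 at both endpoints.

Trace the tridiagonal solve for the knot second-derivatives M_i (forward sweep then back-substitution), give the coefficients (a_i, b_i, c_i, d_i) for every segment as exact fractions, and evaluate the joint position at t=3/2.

Δ: Δ0=-5/2, Δ1=3
row 1: diag=8, rhs=33; c'=1/4, d'=33/8
back: M1=33/8
M: M0=0, M1=33/8, M2=0
seg 0: a=3, c=M0/2=0, d=(M1−M0)/(6·2)=11/32, b=Δ0−h0·(2M0+M1)/6=-31/8
seg 1: a=-2, c=M1/2=33/16, d=(M2−M1)/(6·2)=-11/32, b=Δ1−h1·(2M1+M2)/6=1/4
t_q=3/2 → seg 0, τ=3/2; S=3+-31/8·τ+0·τ²+11/32·τ³=-423/256

  seg 0: a=3 b=-31/8 c=0 d=11/32
  seg 1: a=-2 b=1/4 c=33/16 d=-11/32
S(3/2) = -423/256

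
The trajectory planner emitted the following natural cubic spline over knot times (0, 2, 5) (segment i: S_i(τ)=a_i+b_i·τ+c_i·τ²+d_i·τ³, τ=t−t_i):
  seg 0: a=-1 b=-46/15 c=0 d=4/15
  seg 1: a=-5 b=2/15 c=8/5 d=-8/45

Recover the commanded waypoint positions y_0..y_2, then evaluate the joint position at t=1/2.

y_0=-1 y_1=-5 y_2=5
S(1/2) = -5/2

y_0 = S_0(0) = a_0 = -1
y_1 = S_1(0) = a_1 = -5
y_2 = S_1(3) = 5
t_q=1/2 is in segment 0 (τ=1/2); S_0(τ)=-5/2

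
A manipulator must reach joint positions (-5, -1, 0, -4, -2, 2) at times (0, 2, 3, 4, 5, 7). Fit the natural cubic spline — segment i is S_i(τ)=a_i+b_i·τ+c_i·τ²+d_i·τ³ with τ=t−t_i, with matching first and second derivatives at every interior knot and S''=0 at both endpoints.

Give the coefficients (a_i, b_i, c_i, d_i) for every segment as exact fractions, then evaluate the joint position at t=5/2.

  seg 0: a=-5 b=856/493 c=0 d=65/986
  seg 1: a=-1 b=1246/493 c=195/493 d=-948/493
  seg 2: a=0 b=-1208/493 c=-2649/493 d=65/17
  seg 3: a=-4 b=-851/493 c=3006/493 d=-1169/493
  seg 4: a=-2 b=1654/493 c=-501/493 d=167/986
S(5/2) = 241/1972

Δ: Δ0=2, Δ1=1, Δ2=-4, Δ3=2, Δ4=2
row 1: diag=6, rhs=-6; c'=1/6, d'=-1
row 2: denom=4−1·1/6=23/6; d'=(-30−1·-1)/(23/6)=-174/23
row 3: denom=4−1·6/23=86/23; d'=(36−1·-174/23)/(86/23)=501/43
row 4: denom=6−1·23/86=493/86; d'=(0−1·501/43)/(493/86)=-1002/493
back: M4=-1002/493
back: M3=501/43−23/86·-1002/493=6012/493
back: M2=-174/23−6/23·6012/493=-5298/493
back: M1=-1−1/6·-5298/493=390/493
M: M0=0, M1=390/493, M2=-5298/493, M3=6012/493, M4=-1002/493, M5=0
seg 0: a=-5, c=M0/2=0, d=(M1−M0)/(6·2)=65/986, b=Δ0−h0·(2M0+M1)/6=856/493
seg 1: a=-1, c=M1/2=195/493, d=(M2−M1)/(6·1)=-948/493, b=Δ1−h1·(2M1+M2)/6=1246/493
seg 2: a=0, c=M2/2=-2649/493, d=(M3−M2)/(6·1)=65/17, b=Δ2−h2·(2M2+M3)/6=-1208/493
seg 3: a=-4, c=M3/2=3006/493, d=(M4−M3)/(6·1)=-1169/493, b=Δ3−h3·(2M3+M4)/6=-851/493
seg 4: a=-2, c=M4/2=-501/493, d=(M5−M4)/(6·2)=167/986, b=Δ4−h4·(2M4+M5)/6=1654/493
t_q=5/2 → seg 1, τ=1/2; S=-1+1246/493·τ+195/493·τ²+-948/493·τ³=241/1972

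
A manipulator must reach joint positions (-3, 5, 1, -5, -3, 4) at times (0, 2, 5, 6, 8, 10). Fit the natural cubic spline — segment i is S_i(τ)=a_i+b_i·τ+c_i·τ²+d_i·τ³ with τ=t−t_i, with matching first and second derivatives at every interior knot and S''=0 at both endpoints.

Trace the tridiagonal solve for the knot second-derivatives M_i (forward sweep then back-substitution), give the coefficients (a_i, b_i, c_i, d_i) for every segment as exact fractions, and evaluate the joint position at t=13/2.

Δ: Δ0=4, Δ1=-4/3, Δ2=-6, Δ3=1, Δ4=7/2
row 1: diag=10, rhs=-32; c'=3/10, d'=-16/5
row 2: denom=8−3·3/10=71/10; d'=(-28−3·-16/5)/(71/10)=-184/71
row 3: denom=6−1·10/71=416/71; d'=(42−1·-184/71)/(416/71)=1583/208
row 4: denom=8−2·71/208=761/104; d'=(15−2·1583/208)/(761/104)=-23/761
back: M4=-23/761
back: M3=1583/208−71/208·-23/761=11599/1522
back: M2=-184/71−10/71·11599/1522=-2789/761
back: M1=-16/5−3/10·-2789/761=-3197/1522
M: M0=0, M1=-3197/1522, M2=-2789/761, M3=11599/1522, M4=-23/761, M5=0
seg 0: a=-3, c=M0/2=0, d=(M1−M0)/(6·2)=-3197/18264, b=Δ0−h0·(2M0+M1)/6=21461/4566
seg 1: a=5, c=M1/2=-3197/3044, d=(M2−M1)/(6·3)=-2381/27396, b=Δ1−h1·(2M1+M2)/6=5935/2283
seg 2: a=1, c=M2/2=-2789/1522, d=(M3−M2)/(6·1)=17177/9132, b=Δ2−h2·(2M2+M3)/6=-55235/9132
seg 3: a=-5, c=M3/2=11599/3044, d=(M4−M3)/(6·2)=-11645/18264, b=Δ3−h3·(2M3+M4)/6=-9293/2283
seg 4: a=-3, c=M4/2=-23/1522, d=(M5−M4)/(6·2)=23/9132, b=Δ4−h4·(2M4+M5)/6=16073/4566
t_q=13/2 → seg 3, τ=1/2; S=-5+-9293/2283·τ+11599/3044·τ²+-11645/18264·τ³=-300131/48704

  seg 0: a=-3 b=21461/4566 c=0 d=-3197/18264
  seg 1: a=5 b=5935/2283 c=-3197/3044 d=-2381/27396
  seg 2: a=1 b=-55235/9132 c=-2789/1522 d=17177/9132
  seg 3: a=-5 b=-9293/2283 c=11599/3044 d=-11645/18264
  seg 4: a=-3 b=16073/4566 c=-23/1522 d=23/9132
S(13/2) = -300131/48704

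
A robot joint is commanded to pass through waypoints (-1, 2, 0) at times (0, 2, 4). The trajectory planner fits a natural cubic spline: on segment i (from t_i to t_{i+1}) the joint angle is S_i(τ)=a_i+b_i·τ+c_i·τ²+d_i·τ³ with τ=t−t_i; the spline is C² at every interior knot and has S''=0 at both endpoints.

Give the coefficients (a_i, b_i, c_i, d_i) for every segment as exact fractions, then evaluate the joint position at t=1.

Δ: Δ0=3/2, Δ1=-1
row 1: diag=8, rhs=-15; c'=1/4, d'=-15/8
back: M1=-15/8
M: M0=0, M1=-15/8, M2=0
seg 0: a=-1, c=M0/2=0, d=(M1−M0)/(6·2)=-5/32, b=Δ0−h0·(2M0+M1)/6=17/8
seg 1: a=2, c=M1/2=-15/16, d=(M2−M1)/(6·2)=5/32, b=Δ1−h1·(2M1+M2)/6=1/4
t_q=1 → seg 0, τ=1; S=-1+17/8·τ+0·τ²+-5/32·τ³=31/32

  seg 0: a=-1 b=17/8 c=0 d=-5/32
  seg 1: a=2 b=1/4 c=-15/16 d=5/32
S(1) = 31/32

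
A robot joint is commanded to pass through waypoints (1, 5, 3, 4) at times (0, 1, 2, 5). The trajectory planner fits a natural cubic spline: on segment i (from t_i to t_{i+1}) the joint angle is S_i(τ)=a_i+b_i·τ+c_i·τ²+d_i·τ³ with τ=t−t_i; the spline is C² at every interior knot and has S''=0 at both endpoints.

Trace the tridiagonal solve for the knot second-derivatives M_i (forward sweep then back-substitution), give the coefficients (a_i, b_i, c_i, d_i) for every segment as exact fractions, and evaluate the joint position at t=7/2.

  seg 0: a=1 b=523/93 c=0 d=-151/93
  seg 1: a=5 b=70/93 c=-151/31 d=197/93
  seg 2: a=3 b=-245/93 c=46/31 d=-46/279
S(7/2) = 227/124

Δ: Δ0=4, Δ1=-2, Δ2=1/3
row 1: diag=4, rhs=-36; c'=1/4, d'=-9
row 2: denom=8−1·1/4=31/4; d'=(14−1·-9)/(31/4)=92/31
back: M2=92/31
back: M1=-9−1/4·92/31=-302/31
M: M0=0, M1=-302/31, M2=92/31, M3=0
seg 0: a=1, c=M0/2=0, d=(M1−M0)/(6·1)=-151/93, b=Δ0−h0·(2M0+M1)/6=523/93
seg 1: a=5, c=M1/2=-151/31, d=(M2−M1)/(6·1)=197/93, b=Δ1−h1·(2M1+M2)/6=70/93
seg 2: a=3, c=M2/2=46/31, d=(M3−M2)/(6·3)=-46/279, b=Δ2−h2·(2M2+M3)/6=-245/93
t_q=7/2 → seg 2, τ=3/2; S=3+-245/93·τ+46/31·τ²+-46/279·τ³=227/124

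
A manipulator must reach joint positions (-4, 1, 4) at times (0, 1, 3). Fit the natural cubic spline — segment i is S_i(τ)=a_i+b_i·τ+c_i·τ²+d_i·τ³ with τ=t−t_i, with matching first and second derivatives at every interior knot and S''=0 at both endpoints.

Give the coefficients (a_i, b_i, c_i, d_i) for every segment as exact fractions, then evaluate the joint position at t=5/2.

  seg 0: a=-4 b=67/12 c=0 d=-7/12
  seg 1: a=1 b=23/6 c=-7/4 d=7/24
S(5/2) = 243/64

Δ: Δ0=5, Δ1=3/2
row 1: diag=6, rhs=-21; c'=1/3, d'=-7/2
back: M1=-7/2
M: M0=0, M1=-7/2, M2=0
seg 0: a=-4, c=M0/2=0, d=(M1−M0)/(6·1)=-7/12, b=Δ0−h0·(2M0+M1)/6=67/12
seg 1: a=1, c=M1/2=-7/4, d=(M2−M1)/(6·2)=7/24, b=Δ1−h1·(2M1+M2)/6=23/6
t_q=5/2 → seg 1, τ=3/2; S=1+23/6·τ+-7/4·τ²+7/24·τ³=243/64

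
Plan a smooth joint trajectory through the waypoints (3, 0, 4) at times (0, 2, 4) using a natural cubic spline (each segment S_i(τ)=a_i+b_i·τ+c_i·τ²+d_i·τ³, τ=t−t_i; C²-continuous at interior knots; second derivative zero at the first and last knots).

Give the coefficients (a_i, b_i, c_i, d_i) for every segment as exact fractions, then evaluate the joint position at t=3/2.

Δ: Δ0=-3/2, Δ1=2
row 1: diag=8, rhs=21; c'=1/4, d'=21/8
back: M1=21/8
M: M0=0, M1=21/8, M2=0
seg 0: a=3, c=M0/2=0, d=(M1−M0)/(6·2)=7/32, b=Δ0−h0·(2M0+M1)/6=-19/8
seg 1: a=0, c=M1/2=21/16, d=(M2−M1)/(6·2)=-7/32, b=Δ1−h1·(2M1+M2)/6=1/4
t_q=3/2 → seg 0, τ=3/2; S=3+-19/8·τ+0·τ²+7/32·τ³=45/256

  seg 0: a=3 b=-19/8 c=0 d=7/32
  seg 1: a=0 b=1/4 c=21/16 d=-7/32
S(3/2) = 45/256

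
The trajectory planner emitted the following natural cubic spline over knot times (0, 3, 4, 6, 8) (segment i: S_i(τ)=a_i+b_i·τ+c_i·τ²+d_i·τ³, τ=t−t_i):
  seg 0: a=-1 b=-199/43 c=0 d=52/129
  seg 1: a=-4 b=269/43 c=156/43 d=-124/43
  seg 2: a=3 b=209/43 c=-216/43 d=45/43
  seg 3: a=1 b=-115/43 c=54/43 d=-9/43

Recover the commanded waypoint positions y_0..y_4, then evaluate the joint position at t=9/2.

y_0=-1 y_1=-4 y_2=3 y_3=1 y_4=-1
S(9/2) = 1481/344

y_0 = S_0(0) = a_0 = -1
y_1 = S_1(0) = a_1 = -4
y_2 = S_2(0) = a_2 = 3
y_3 = S_3(0) = a_3 = 1
y_4 = S_3(2) = -1
t_q=9/2 is in segment 2 (τ=1/2); S_2(τ)=1481/344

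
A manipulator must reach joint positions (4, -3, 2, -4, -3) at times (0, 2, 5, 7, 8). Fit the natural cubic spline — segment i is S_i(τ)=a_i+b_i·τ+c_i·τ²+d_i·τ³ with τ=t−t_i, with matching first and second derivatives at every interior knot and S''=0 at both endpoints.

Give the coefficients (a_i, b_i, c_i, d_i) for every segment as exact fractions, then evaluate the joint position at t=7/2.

  seg 0: a=4 b=-7697/1518 c=0 d=298/759
  seg 1: a=-3 b=-545/1518 c=596/253 d=-2551/4554
  seg 2: a=2 b=-1024/759 c=-1359/506 d=706/759
  seg 3: a=-4 b=-706/759 c=1465/506 d=-1465/1518
S(7/2) = -521/4048

Δ: Δ0=-7/2, Δ1=5/3, Δ2=-3, Δ3=1
row 1: diag=10, rhs=31; c'=3/10, d'=31/10
row 2: denom=10−3·3/10=91/10; d'=(-28−3·31/10)/(91/10)=-373/91
row 3: denom=6−2·20/91=506/91; d'=(24−2·-373/91)/(506/91)=1465/253
back: M3=1465/253
back: M2=-373/91−20/91·1465/253=-1359/253
back: M1=31/10−3/10·-1359/253=1192/253
M: M0=0, M1=1192/253, M2=-1359/253, M3=1465/253, M4=0
seg 0: a=4, c=M0/2=0, d=(M1−M0)/(6·2)=298/759, b=Δ0−h0·(2M0+M1)/6=-7697/1518
seg 1: a=-3, c=M1/2=596/253, d=(M2−M1)/(6·3)=-2551/4554, b=Δ1−h1·(2M1+M2)/6=-545/1518
seg 2: a=2, c=M2/2=-1359/506, d=(M3−M2)/(6·2)=706/759, b=Δ2−h2·(2M2+M3)/6=-1024/759
seg 3: a=-4, c=M3/2=1465/506, d=(M4−M3)/(6·1)=-1465/1518, b=Δ3−h3·(2M3+M4)/6=-706/759
t_q=7/2 → seg 1, τ=3/2; S=-3+-545/1518·τ+596/253·τ²+-2551/4554·τ³=-521/4048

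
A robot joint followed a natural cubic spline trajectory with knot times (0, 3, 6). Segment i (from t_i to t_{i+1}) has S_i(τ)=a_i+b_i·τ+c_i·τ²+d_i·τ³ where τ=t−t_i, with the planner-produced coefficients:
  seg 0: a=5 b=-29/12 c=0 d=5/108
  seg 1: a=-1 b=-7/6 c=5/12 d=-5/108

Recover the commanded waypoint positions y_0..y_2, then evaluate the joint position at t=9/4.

y_0=5 y_1=-1 y_2=-2
S(9/4) = 23/256

y_0 = S_0(0) = a_0 = 5
y_1 = S_1(0) = a_1 = -1
y_2 = S_1(3) = -2
t_q=9/4 is in segment 0 (τ=9/4); S_0(τ)=23/256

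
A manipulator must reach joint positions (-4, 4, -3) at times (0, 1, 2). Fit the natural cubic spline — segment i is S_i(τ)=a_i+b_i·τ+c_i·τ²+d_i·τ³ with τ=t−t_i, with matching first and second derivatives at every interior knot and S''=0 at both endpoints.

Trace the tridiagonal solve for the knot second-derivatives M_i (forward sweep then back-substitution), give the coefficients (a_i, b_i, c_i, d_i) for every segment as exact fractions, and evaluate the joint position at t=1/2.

  seg 0: a=-4 b=47/4 c=0 d=-15/4
  seg 1: a=4 b=1/2 c=-45/4 d=15/4
S(1/2) = 45/32

Δ: Δ0=8, Δ1=-7
row 1: diag=4, rhs=-90; c'=1/4, d'=-45/2
back: M1=-45/2
M: M0=0, M1=-45/2, M2=0
seg 0: a=-4, c=M0/2=0, d=(M1−M0)/(6·1)=-15/4, b=Δ0−h0·(2M0+M1)/6=47/4
seg 1: a=4, c=M1/2=-45/4, d=(M2−M1)/(6·1)=15/4, b=Δ1−h1·(2M1+M2)/6=1/2
t_q=1/2 → seg 0, τ=1/2; S=-4+47/4·τ+0·τ²+-15/4·τ³=45/32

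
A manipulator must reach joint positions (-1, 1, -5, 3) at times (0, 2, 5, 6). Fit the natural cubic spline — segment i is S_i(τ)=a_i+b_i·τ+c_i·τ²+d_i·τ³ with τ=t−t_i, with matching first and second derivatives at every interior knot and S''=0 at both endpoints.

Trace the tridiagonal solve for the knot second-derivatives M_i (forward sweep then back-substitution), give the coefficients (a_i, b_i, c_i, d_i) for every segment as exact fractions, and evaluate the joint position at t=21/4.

Δ: Δ0=1, Δ1=-2, Δ2=8
row 1: diag=10, rhs=-18; c'=3/10, d'=-9/5
row 2: denom=8−3·3/10=71/10; d'=(60−3·-9/5)/(71/10)=654/71
back: M2=654/71
back: M1=-9/5−3/10·654/71=-324/71
M: M0=0, M1=-324/71, M2=654/71, M3=0
seg 0: a=-1, c=M0/2=0, d=(M1−M0)/(6·2)=-27/71, b=Δ0−h0·(2M0+M1)/6=179/71
seg 1: a=1, c=M1/2=-162/71, d=(M2−M1)/(6·3)=163/213, b=Δ1−h1·(2M1+M2)/6=-145/71
seg 2: a=-5, c=M2/2=327/71, d=(M3−M2)/(6·1)=-109/71, b=Δ2−h2·(2M2+M3)/6=350/71
t_q=21/4 → seg 2, τ=1/4; S=-5+350/71·τ+327/71·τ²+-109/71·τ³=-15921/4544

  seg 0: a=-1 b=179/71 c=0 d=-27/71
  seg 1: a=1 b=-145/71 c=-162/71 d=163/213
  seg 2: a=-5 b=350/71 c=327/71 d=-109/71
S(21/4) = -15921/4544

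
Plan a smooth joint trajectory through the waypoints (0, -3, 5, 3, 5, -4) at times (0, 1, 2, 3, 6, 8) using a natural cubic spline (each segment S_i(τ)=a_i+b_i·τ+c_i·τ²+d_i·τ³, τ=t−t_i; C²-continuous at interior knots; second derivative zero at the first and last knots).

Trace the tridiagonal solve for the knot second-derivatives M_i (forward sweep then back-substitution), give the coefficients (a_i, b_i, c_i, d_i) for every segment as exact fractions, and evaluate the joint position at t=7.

Δ: Δ0=-3, Δ1=8, Δ2=-2, Δ3=2/3, Δ4=-9/2
row 1: diag=4, rhs=66; c'=1/4, d'=33/2
row 2: denom=4−1·1/4=15/4; d'=(-60−1·33/2)/(15/4)=-102/5
row 3: denom=8−1·4/15=116/15; d'=(16−1·-102/5)/(116/15)=273/58
row 4: denom=10−3·45/116=1025/116; d'=(-31−3·273/58)/(1025/116)=-5234/1025
back: M4=-5234/1025
back: M3=273/58−45/116·-5234/1025=1371/205
back: M2=-102/5−4/15·1371/205=-22738/1025
back: M1=33/2−1/4·-22738/1025=22597/1025
M: M0=0, M1=22597/1025, M2=-22738/1025, M3=1371/205, M4=-5234/1025, M5=0
seg 0: a=0, c=M0/2=0, d=(M1−M0)/(6·1)=22597/6150, b=Δ0−h0·(2M0+M1)/6=-41047/6150
seg 1: a=-3, c=M1/2=22597/2050, d=(M2−M1)/(6·1)=-9067/1230, b=Δ1−h1·(2M1+M2)/6=13372/3075
seg 2: a=5, c=M2/2=-11369/1025, d=(M3−M2)/(6·1)=29593/6150, b=Δ2−h2·(2M2+M3)/6=26321/6150
seg 3: a=3, c=M3/2=1371/410, d=(M4−M3)/(6·3)=-12089/18450, b=Δ3−h3·(2M3+M4)/6=-10664/3075
seg 4: a=5, c=M4/2=-2617/1025, d=(M5−M4)/(6·2)=2617/6150, b=Δ4−h4·(2M4+M5)/6=-6739/6150
t_q=7 → seg 4, τ=1; S=5+-6739/6150·τ+-2617/1025·τ²+2617/6150·τ³=1821/1025

  seg 0: a=0 b=-41047/6150 c=0 d=22597/6150
  seg 1: a=-3 b=13372/3075 c=22597/2050 d=-9067/1230
  seg 2: a=5 b=26321/6150 c=-11369/1025 d=29593/6150
  seg 3: a=3 b=-10664/3075 c=1371/410 d=-12089/18450
  seg 4: a=5 b=-6739/6150 c=-2617/1025 d=2617/6150
S(7) = 1821/1025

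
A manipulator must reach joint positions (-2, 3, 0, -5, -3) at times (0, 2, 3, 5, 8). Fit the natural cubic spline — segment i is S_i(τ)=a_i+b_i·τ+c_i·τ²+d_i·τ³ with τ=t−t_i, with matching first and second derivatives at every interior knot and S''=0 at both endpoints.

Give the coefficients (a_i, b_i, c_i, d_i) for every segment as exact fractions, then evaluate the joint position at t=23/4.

Δ: Δ0=5/2, Δ1=-3, Δ2=-5/2, Δ3=2/3
row 1: diag=6, rhs=-33; c'=1/6, d'=-11/2
row 2: denom=6−1·1/6=35/6; d'=(3−1·-11/2)/(35/6)=51/35
row 3: denom=10−2·12/35=326/35; d'=(19−2·51/35)/(326/35)=563/326
back: M3=563/326
back: M2=51/35−12/35·563/326=141/163
back: M1=-11/2−1/6·141/163=-920/163
M: M0=0, M1=-920/163, M2=141/163, M3=563/326, M4=0
seg 0: a=-2, c=M0/2=0, d=(M1−M0)/(6·2)=-230/489, b=Δ0−h0·(2M0+M1)/6=4285/978
seg 1: a=3, c=M1/2=-460/163, d=(M2−M1)/(6·1)=1061/978, b=Δ1−h1·(2M1+M2)/6=-1235/978
seg 2: a=0, c=M2/2=141/326, d=(M3−M2)/(6·2)=281/3912, b=Δ2−h2·(2M2+M3)/6=-1786/489
seg 3: a=-5, c=M3/2=563/652, d=(M4−M3)/(6·3)=-563/5868, b=Δ3−h3·(2M3+M4)/6=-1037/978
t_q=23/4 → seg 3, τ=3/4; S=-5+-1037/978·τ+563/652·τ²+-563/5868·τ³=-223245/41728

  seg 0: a=-2 b=4285/978 c=0 d=-230/489
  seg 1: a=3 b=-1235/978 c=-460/163 d=1061/978
  seg 2: a=0 b=-1786/489 c=141/326 d=281/3912
  seg 3: a=-5 b=-1037/978 c=563/652 d=-563/5868
S(23/4) = -223245/41728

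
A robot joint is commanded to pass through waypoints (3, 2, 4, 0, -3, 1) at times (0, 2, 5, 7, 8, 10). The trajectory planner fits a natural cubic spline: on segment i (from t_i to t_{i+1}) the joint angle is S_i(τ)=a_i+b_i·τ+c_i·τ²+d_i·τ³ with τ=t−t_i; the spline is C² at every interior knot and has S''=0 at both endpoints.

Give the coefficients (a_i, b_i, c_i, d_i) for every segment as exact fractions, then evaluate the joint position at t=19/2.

  seg 0: a=3 b=-15967/17670 c=0 d=1783/17670
  seg 1: a=2 b=5429/17670 c=1783/2945 d=-8581/53010
  seg 2: a=4 b=-3806/8835 c=-1003/1178 d=1181/35340
  seg 3: a=0 b=-30353/8835 c=-1917/2945 d=9599/8835
  seg 4: a=-3 b=-13058/8835 c=7682/2945 d=-3841/8835
S(19/2) = -3841/4712

Δ: Δ0=-1/2, Δ1=2/3, Δ2=-2, Δ3=-3, Δ4=2
row 1: diag=10, rhs=7; c'=3/10, d'=7/10
row 2: denom=10−3·3/10=91/10; d'=(-16−3·7/10)/(91/10)=-181/91
row 3: denom=6−2·20/91=506/91; d'=(-6−2·-181/91)/(506/91)=-4/11
row 4: denom=6−1·91/506=2945/506; d'=(30−1·-4/11)/(2945/506)=15364/2945
back: M4=15364/2945
back: M3=-4/11−91/506·15364/2945=-3834/2945
back: M2=-181/91−20/91·-3834/2945=-1003/589
back: M1=7/10−3/10·-1003/589=3566/2945
M: M0=0, M1=3566/2945, M2=-1003/589, M3=-3834/2945, M4=15364/2945, M5=0
seg 0: a=3, c=M0/2=0, d=(M1−M0)/(6·2)=1783/17670, b=Δ0−h0·(2M0+M1)/6=-15967/17670
seg 1: a=2, c=M1/2=1783/2945, d=(M2−M1)/(6·3)=-8581/53010, b=Δ1−h1·(2M1+M2)/6=5429/17670
seg 2: a=4, c=M2/2=-1003/1178, d=(M3−M2)/(6·2)=1181/35340, b=Δ2−h2·(2M2+M3)/6=-3806/8835
seg 3: a=0, c=M3/2=-1917/2945, d=(M4−M3)/(6·1)=9599/8835, b=Δ3−h3·(2M3+M4)/6=-30353/8835
seg 4: a=-3, c=M4/2=7682/2945, d=(M5−M4)/(6·2)=-3841/8835, b=Δ4−h4·(2M4+M5)/6=-13058/8835
t_q=19/2 → seg 4, τ=3/2; S=-3+-13058/8835·τ+7682/2945·τ²+-3841/8835·τ³=-3841/4712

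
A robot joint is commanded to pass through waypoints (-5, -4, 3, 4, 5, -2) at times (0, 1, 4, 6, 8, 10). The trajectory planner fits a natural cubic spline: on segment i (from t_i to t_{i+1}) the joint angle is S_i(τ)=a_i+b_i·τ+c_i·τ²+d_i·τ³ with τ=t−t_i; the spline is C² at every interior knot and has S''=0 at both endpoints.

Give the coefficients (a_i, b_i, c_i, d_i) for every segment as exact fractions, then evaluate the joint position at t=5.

Δ: Δ0=1, Δ1=7/3, Δ2=1/2, Δ3=1/2, Δ4=-7/2
row 1: diag=8, rhs=8; c'=3/8, d'=1
row 2: denom=10−3·3/8=71/8; d'=(-11−3·1)/(71/8)=-112/71
row 3: denom=8−2·16/71=536/71; d'=(0−2·-112/71)/(536/71)=28/67
row 4: denom=8−2·71/268=1001/134; d'=(-24−2·28/67)/(1001/134)=-256/77
back: M4=-256/77
back: M3=28/67−71/268·-256/77=100/77
back: M2=-112/71−16/71·100/77=-144/77
back: M1=1−3/8·-144/77=131/77
M: M0=0, M1=131/77, M2=-144/77, M3=100/77, M4=-256/77, M5=0
seg 0: a=-5, c=M0/2=0, d=(M1−M0)/(6·1)=131/462, b=Δ0−h0·(2M0+M1)/6=331/462
seg 1: a=-4, c=M1/2=131/154, d=(M2−M1)/(6·3)=-25/126, b=Δ1−h1·(2M1+M2)/6=362/231
seg 2: a=3, c=M2/2=-72/77, d=(M3−M2)/(6·2)=61/231, b=Δ2−h2·(2M2+M3)/6=607/462
seg 3: a=4, c=M3/2=50/77, d=(M4−M3)/(6·2)=-89/231, b=Δ3−h3·(2M3+M4)/6=49/66
seg 4: a=5, c=M4/2=-128/77, d=(M5−M4)/(6·2)=64/231, b=Δ4−h4·(2M4+M5)/6=-593/462
t_q=5 → seg 2, τ=1; S=3+607/462·τ+-72/77·τ²+61/231·τ³=51/14

  seg 0: a=-5 b=331/462 c=0 d=131/462
  seg 1: a=-4 b=362/231 c=131/154 d=-25/126
  seg 2: a=3 b=607/462 c=-72/77 d=61/231
  seg 3: a=4 b=49/66 c=50/77 d=-89/231
  seg 4: a=5 b=-593/462 c=-128/77 d=64/231
S(5) = 51/14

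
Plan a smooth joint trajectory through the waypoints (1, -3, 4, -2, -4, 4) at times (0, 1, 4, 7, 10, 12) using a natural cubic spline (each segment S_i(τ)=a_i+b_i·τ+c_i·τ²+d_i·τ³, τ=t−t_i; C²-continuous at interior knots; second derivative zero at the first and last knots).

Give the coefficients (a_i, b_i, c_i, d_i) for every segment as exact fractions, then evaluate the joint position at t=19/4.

Δ: Δ0=-4, Δ1=7/3, Δ2=-2, Δ3=-2/3, Δ4=4
row 1: diag=8, rhs=38; c'=3/8, d'=19/4
row 2: denom=12−3·3/8=87/8; d'=(-26−3·19/4)/(87/8)=-322/87
row 3: denom=12−3·8/29=324/29; d'=(8−3·-322/87)/(324/29)=277/162
row 4: denom=10−3·29/108=331/36; d'=(28−3·277/162)/(331/36)=2470/993
back: M4=2470/993
back: M3=277/162−29/108·2470/993=3104/2979
back: M2=-322/87−8/29·3104/2979=-11882/2979
back: M1=19/4−3/8·-11882/2979=6202/993
M: M0=0, M1=6202/993, M2=-11882/2979, M3=3104/2979, M4=2470/993, M5=0
seg 0: a=1, c=M0/2=0, d=(M1−M0)/(6·1)=3101/2979, b=Δ0−h0·(2M0+M1)/6=-15017/2979
seg 1: a=-3, c=M1/2=3101/993, d=(M2−M1)/(6·3)=-15244/26811, b=Δ1−h1·(2M1+M2)/6=-5714/2979
seg 2: a=4, c=M2/2=-5941/2979, d=(M3−M2)/(6·3)=7493/26811, b=Δ2−h2·(2M2+M3)/6=4372/2979
seg 3: a=-2, c=M3/2=1552/2979, d=(M4−M3)/(6·3)=2153/26811, b=Δ3−h3·(2M3+M4)/6=-8795/2979
seg 4: a=-4, c=M4/2=1235/993, d=(M5−M4)/(6·2)=-1235/5958, b=Δ4−h4·(2M4+M5)/6=6976/2979
t_q=19/4 → seg 2, τ=3/4; S=4+4372/2979·τ+-5941/2979·τ²+7493/26811·τ³=86787/21184

  seg 0: a=1 b=-15017/2979 c=0 d=3101/2979
  seg 1: a=-3 b=-5714/2979 c=3101/993 d=-15244/26811
  seg 2: a=4 b=4372/2979 c=-5941/2979 d=7493/26811
  seg 3: a=-2 b=-8795/2979 c=1552/2979 d=2153/26811
  seg 4: a=-4 b=6976/2979 c=1235/993 d=-1235/5958
S(19/4) = 86787/21184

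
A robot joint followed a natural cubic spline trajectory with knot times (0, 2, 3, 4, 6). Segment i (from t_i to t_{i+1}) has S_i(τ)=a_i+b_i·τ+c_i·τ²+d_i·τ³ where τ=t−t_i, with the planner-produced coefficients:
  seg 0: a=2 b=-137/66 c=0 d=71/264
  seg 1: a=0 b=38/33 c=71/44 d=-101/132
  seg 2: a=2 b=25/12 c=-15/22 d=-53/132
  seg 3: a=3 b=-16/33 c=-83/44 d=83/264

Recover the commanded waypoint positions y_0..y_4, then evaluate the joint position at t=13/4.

y_0=2 y_1=0 y_2=2 y_3=3 y_4=-3
S(13/4) = 6961/2816

y_0 = S_0(0) = a_0 = 2
y_1 = S_1(0) = a_1 = 0
y_2 = S_2(0) = a_2 = 2
y_3 = S_3(0) = a_3 = 3
y_4 = S_3(2) = -3
t_q=13/4 is in segment 2 (τ=1/4); S_2(τ)=6961/2816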